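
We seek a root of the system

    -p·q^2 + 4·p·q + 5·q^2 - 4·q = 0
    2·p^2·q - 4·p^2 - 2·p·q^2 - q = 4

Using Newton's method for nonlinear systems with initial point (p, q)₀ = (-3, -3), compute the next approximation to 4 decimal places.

At (-3, -3): F = (120.0000, -37.0000).
Jacobian J = [[-q^2 + 4·q, -2·p·q + 4·p + 10·q - 4], [4·p·q - 8·p - 2·q^2, 2·p^2 - 4·p·q - 1]].
At the point, J = [[-21.0000, -64.0000], [42.0000, -19.0000]] (det J = 3087.0000).
Solving J·Δ = −F gives Δ = (1.5057, 1.3810).
Then the next iterate is (p, q)₁ = (-1.4943, -1.6190).

(-1.4943, -1.6190)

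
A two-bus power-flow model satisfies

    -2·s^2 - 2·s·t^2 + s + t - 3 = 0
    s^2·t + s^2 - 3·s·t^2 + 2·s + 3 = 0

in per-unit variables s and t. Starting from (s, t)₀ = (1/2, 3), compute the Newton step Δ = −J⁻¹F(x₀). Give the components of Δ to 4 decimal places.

(-0.5918, 0.4490)

At (1/2, 3): F = (-9.0000, -8.5000).
Jacobian J = [[-4·s - 2·t^2 + 1, -4·s·t + 1], [2·s·t + 2·s - 3·t^2 + 2, s^2 - 6·s·t]].
At the point, J = [[-19.0000, -5.0000], [-21.0000, -8.7500]] (det J = 61.2500).
Solving J·Δ = −F gives Δ = (-0.5918, 0.4490).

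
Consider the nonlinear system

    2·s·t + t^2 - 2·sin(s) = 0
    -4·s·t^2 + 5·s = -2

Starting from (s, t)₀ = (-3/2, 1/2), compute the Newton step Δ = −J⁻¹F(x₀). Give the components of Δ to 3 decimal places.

(0.268, 0.488)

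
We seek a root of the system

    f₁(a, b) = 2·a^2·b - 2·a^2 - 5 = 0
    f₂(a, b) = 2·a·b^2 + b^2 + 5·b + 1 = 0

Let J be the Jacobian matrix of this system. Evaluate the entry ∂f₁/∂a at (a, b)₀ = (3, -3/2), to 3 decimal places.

-30.000

∂f₁/∂a = 4·a·b - 4·a.
At (3, -3/2) this is -30.000.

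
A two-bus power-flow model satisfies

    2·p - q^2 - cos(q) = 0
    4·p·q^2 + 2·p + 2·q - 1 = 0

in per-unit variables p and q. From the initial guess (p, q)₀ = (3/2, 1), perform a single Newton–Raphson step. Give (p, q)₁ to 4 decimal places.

At (3/2, 1): F = (1.459698, 10.0000).
Jacobian J = [[2, -2·q + sin(q)], [4·q^2 + 2, 8·p·q + 2]].
At the point, J = [[2.0000, -1.158529], [6.0000, 14.0000]] (det J = 34.951174).
Solving J·Δ = −F gives Δ = (-0.9162, -0.3216).
Then the next iterate is (p, q)₁ = (0.5838, 0.6784).

(0.5838, 0.6784)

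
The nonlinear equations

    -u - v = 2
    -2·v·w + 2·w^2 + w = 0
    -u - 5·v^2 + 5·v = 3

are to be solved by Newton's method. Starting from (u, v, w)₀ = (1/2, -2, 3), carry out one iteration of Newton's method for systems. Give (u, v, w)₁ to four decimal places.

At (1/2, -2, 3): F = (-0.5000, 33.0000, -33.5000).
Jacobian J = [[-1, -1, 0], [0, -2·w, -2·v + 4·w + 1], [-1, -10·v + 5, 0]].
At the point, J = [[-1.0000, -1.0000, 0.0000], [0.0000, -6.0000, 17.0000], [-1.0000, 25.0000, 0.0000]] (det J = 442.0000).
Solving J·Δ = −F gives Δ = (-1.7692, 1.2692, -1.4932).
Then the next iterate is (u, v, w)₁ = (-1.2692, -0.7308, 1.5068).

(-1.2692, -0.7308, 1.5068)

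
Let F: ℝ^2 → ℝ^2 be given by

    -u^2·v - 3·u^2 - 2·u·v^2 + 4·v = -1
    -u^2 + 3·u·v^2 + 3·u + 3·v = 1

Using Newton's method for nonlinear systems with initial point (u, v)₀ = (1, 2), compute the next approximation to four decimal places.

(1.1707, 0.5854)

At (1, 2): F = (-4.0000, 19.0000).
Jacobian J = [[-2·u·v - 6·u - 2·v^2, -u^2 - 4·u·v + 4], [-2·u + 3·v^2 + 3, 6·u·v + 3]].
At the point, J = [[-18.0000, -5.0000], [13.0000, 15.0000]] (det J = -205.0000).
Solving J·Δ = −F gives Δ = (0.1707, -1.4146).
Then the next iterate is (u, v)₁ = (1.1707, 0.5854).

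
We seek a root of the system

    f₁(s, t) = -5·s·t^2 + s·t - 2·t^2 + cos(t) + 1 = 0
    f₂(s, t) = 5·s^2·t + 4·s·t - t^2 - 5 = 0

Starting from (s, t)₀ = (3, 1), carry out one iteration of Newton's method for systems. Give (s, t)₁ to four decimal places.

(1.9119, 0.7454)

At (3, 1): F = (-12.459698, 51.0000).
Jacobian J = [[-5·t^2 + t, -10·s·t + s - 4·t - sin(t)], [10·s·t + 4·t, 5·s^2 + 4·s - 2·t]].
At the point, J = [[-4.0000, -31.841471], [34.0000, 55.0000]] (det J = 862.610013).
Solving J·Δ = −F gives Δ = (-1.0881, -0.2546).
Then the next iterate is (s, t)₁ = (1.9119, 0.7454).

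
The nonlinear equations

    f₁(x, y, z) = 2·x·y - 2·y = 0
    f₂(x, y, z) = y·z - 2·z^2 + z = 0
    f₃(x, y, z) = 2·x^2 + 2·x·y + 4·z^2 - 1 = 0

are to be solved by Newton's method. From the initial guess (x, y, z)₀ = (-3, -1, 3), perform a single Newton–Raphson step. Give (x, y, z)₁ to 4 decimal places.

(-1.3571, -0.4107, 1.6473)

At (-3, -1, 3): F = (8.0000, -18.0000, 59.0000).
Jacobian J = [[2·y, 2·x - 2, 0], [0, z, y - 4·z + 1], [4·x + 2·y, 2·x, 8·z]].
At the point, J = [[-2.0000, -8.0000, 0.0000], [0.0000, 3.0000, -12.0000], [-14.0000, -6.0000, 24.0000]] (det J = -1344.0000).
Solving J·Δ = −F gives Δ = (1.6429, 0.5893, -1.3527).
Then the next iterate is (x, y, z)₁ = (-1.3571, -0.4107, 1.6473).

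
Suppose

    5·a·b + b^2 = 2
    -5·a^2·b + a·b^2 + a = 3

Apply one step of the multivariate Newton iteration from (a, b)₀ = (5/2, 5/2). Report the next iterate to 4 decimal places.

(1.9036, 0.8974)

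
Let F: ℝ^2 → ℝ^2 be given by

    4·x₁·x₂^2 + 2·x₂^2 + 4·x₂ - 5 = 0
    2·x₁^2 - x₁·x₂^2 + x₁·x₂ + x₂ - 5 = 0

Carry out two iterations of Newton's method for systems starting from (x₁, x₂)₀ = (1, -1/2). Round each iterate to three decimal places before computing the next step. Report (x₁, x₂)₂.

(2.586, -1.376)

At (1, -1/2): F = (-5.500, -4.250).
Jacobian J = [[4·x₂^2, 8·x₁·x₂ + 4·x₂ + 4], [4·x₁ - x₂^2 + x₂, -2·x₁·x₂ + x₁ + 1]].
At the point, J = [[1.000, -2.000], [3.250, 3.000]] (det J = 9.500).
Solving J·Δ = −F gives Δ = (2.632, -1.434).
Then the next iterate is (x₁, x₂)₁ = (3.632, -1.934).
Round to (3.632, -1.934) and repeat: F = (49.08460, -1.16041), J = [[14.96142, -59.93030], [8.85364, 18.68058]].
Δ = (-1.046, 0.558), so (x₁, x₂)₂ = (2.586, -1.376).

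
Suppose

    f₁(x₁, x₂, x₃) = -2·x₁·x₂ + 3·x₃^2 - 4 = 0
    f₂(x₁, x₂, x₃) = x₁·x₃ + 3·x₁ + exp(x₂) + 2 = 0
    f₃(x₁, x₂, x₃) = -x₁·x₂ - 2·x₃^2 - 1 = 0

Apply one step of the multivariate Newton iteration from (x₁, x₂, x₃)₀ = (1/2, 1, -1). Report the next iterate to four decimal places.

(-1.0610, -0.0208, -0.6429)

At (1/2, 1, -1): F = (-2.0000, 5.718282, -3.5000).
Jacobian J = [[-2·x₂, -2·x₁, 6·x₃], [x₃ + 3, exp(x₂), x₁], [-x₂, -x₁, -4·x₃]].
At the point, J = [[-2.0000, -1.0000, -6.0000], [2.0000, 2.718282, 0.5000], [-1.0000, -0.5000, 4.0000]] (det J = -24.055946).
Solving J·Δ = −F gives Δ = (-1.5610, -1.0208, 0.3571).
Then the next iterate is (x₁, x₂, x₃)₁ = (-1.0610, -0.0208, -0.6429).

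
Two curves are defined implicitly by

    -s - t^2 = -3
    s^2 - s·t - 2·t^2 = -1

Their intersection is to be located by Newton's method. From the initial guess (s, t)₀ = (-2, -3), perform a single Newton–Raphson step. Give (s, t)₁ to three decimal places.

At (-2, -3): F = (-4.000, -19.000).
Jacobian J = [[-1, -2·t], [2·s - t, -s - 4·t]].
At the point, J = [[-1.000, 6.000], [-1.000, 14.000]] (det J = -8.000).
Solving J·Δ = −F gives Δ = (7.250, 1.875).
Then the next iterate is (s, t)₁ = (5.250, -1.125).

(5.250, -1.125)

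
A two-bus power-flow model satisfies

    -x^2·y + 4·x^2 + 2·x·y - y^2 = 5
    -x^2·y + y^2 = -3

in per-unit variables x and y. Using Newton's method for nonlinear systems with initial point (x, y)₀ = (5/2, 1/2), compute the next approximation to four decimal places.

(1.5255, 0.9878)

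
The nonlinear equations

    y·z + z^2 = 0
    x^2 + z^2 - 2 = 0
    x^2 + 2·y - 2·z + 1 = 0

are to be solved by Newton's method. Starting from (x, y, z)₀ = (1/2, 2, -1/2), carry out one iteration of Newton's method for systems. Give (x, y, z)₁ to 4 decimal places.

At (1/2, 2, -1/2): F = (-0.7500, -1.5000, 6.2500).
Jacobian J = [[0, z, y + 2·z], [2·x, 0, 2·z], [2·x, 2, -2]].
At the point, J = [[0.0000, -0.5000, 1.0000], [1.0000, 0.0000, -1.0000], [1.0000, 2.0000, -2.0000]] (det J = 1.5000).
Solving J·Δ = −F gives Δ = (-0.0833, -4.6667, -1.5833).
Then the next iterate is (x, y, z)₁ = (0.4167, -2.6667, -2.0833).

(0.4167, -2.6667, -2.0833)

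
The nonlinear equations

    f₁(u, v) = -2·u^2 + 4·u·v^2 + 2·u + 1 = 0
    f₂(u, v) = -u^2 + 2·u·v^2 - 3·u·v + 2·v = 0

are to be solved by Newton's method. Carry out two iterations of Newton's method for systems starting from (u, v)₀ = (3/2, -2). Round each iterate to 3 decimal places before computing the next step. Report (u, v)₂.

(1.713, -0.501)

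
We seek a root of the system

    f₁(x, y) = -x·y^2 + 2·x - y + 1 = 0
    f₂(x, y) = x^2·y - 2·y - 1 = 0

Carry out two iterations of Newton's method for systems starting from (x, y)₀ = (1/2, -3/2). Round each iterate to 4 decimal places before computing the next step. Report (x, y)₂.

(3.0995, -3.0453)

At (1/2, -3/2): F = (2.3750, 1.6250).
Jacobian J = [[-y^2 + 2, -2·x·y - 1], [2·x·y, x^2 - 2]].
At the point, J = [[-0.2500, 0.5000], [-1.5000, -1.7500]] (det J = 1.1875).
Solving J·Δ = −F gives Δ = (4.1842, -2.6579).
Then the next iterate is (x, y)₁ = (4.6842, -4.1579).
Round to (4.6842, -4.1579) and repeat: F = (-66.454770, -83.915718), J = [[-15.288132, 37.952870], [-38.952870, 19.941730]].
Δ = (-1.5847, 1.1126), so (x, y)₂ = (3.0995, -3.0453).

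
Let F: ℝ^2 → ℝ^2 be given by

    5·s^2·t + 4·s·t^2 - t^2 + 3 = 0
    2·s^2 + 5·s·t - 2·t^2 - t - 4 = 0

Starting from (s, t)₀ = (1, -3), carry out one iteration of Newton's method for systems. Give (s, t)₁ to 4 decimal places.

(-2.7447, -3.5745)

At (1, -3): F = (15.0000, -32.0000).
Jacobian J = [[10·s·t + 4·t^2, 5·s^2 + 8·s·t - 2·t], [4·s + 5·t, 5·s - 4·t - 1]].
At the point, J = [[6.0000, -13.0000], [-11.0000, 16.0000]] (det J = -47.0000).
Solving J·Δ = −F gives Δ = (-3.7447, -0.5745).
Then the next iterate is (s, t)₁ = (-2.7447, -3.5745).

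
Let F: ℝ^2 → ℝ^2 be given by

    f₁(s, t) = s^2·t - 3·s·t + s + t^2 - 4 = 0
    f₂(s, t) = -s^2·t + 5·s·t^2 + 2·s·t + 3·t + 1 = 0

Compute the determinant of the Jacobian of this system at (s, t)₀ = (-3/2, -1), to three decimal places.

89.250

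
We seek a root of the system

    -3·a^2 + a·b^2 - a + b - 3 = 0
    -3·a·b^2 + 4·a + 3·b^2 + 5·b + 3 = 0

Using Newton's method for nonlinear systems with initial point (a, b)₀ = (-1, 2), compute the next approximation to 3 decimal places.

At (-1, 2): F = (-7.000, 33.000).
Jacobian J = [[-6·a + b^2 - 1, 2·a·b + 1], [-3·b^2 + 4, -6·a·b + 6·b + 5]].
At the point, J = [[9.000, -3.000], [-8.000, 29.000]] (det J = 237.000).
Solving J·Δ = −F gives Δ = (0.439, -1.017).
Then the next iterate is (a, b)₁ = (-0.561, 0.983).

(-0.561, 0.983)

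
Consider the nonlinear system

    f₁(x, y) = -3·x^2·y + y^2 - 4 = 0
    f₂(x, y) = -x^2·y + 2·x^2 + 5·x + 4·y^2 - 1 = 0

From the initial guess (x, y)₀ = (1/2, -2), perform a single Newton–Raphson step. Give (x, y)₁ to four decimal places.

(1.6598, -0.2192)

At (1/2, -2): F = (1.5000, 18.5000).
Jacobian J = [[-6·x·y, -3·x^2 + 2·y], [-2·x·y + 4·x + 5, -x^2 + 8·y]].
At the point, J = [[6.0000, -4.7500], [9.0000, -16.2500]] (det J = -54.7500).
Solving J·Δ = −F gives Δ = (1.1598, 1.7808).
Then the next iterate is (x, y)₁ = (1.6598, -0.2192).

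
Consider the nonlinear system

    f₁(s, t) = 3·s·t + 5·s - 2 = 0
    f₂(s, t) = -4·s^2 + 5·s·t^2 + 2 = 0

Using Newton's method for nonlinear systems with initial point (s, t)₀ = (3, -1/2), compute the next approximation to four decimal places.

(2.0493, -1.0747)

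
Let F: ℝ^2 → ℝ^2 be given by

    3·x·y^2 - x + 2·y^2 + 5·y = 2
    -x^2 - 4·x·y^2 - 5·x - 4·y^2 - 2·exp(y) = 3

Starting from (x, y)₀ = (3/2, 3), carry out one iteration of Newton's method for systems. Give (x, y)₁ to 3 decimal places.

(0.418, 2.049)

At (3/2, 3): F = (70.000, -142.92107).
Jacobian J = [[3·y^2 - 1, 6·x·y + 4·y + 5], [-2·x - 4·y^2 - 5, -8·x·y - 8·y - 2·exp(y)]].
At the point, J = [[26.000, 44.000], [-44.000, -100.17107]] (det J = -668.44792).
Solving J·Δ = −F gives Δ = (-1.082, -0.951).
Then the next iterate is (x, y)₁ = (0.418, 2.049).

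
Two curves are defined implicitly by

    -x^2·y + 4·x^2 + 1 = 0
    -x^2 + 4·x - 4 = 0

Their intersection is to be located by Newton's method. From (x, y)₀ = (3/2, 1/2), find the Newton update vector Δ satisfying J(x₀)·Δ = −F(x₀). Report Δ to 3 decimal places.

(0.250, 5.111)

At (3/2, 1/2): F = (8.875, -0.250).
Jacobian J = [[-2·x·y + 8·x, -x^2], [-2·x + 4, 0]].
At the point, J = [[10.500, -2.250], [1.000, 0.000]] (det J = 2.250).
Solving J·Δ = −F gives Δ = (0.250, 5.111).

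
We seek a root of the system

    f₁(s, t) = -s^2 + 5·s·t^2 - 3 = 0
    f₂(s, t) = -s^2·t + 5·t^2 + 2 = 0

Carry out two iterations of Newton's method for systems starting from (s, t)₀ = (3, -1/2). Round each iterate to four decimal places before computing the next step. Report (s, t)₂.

At (3, -1/2): F = (-8.2500, 7.7500).
Jacobian J = [[-2·s + 5·t^2, 10·s·t], [-2·s·t, -s^2 + 10·t]].
At the point, J = [[-4.7500, -15.0000], [3.0000, -14.0000]] (det J = 111.5000).
Solving J·Δ = −F gives Δ = (-2.0785, 0.1082).
Then the next iterate is (s, t)₁ = (0.9215, -0.3918).
Round to (0.9215, -0.3918) and repeat: F = (-3.141878, 3.100238), J = [[-1.075464, -3.610437], [0.722087, -4.767162]].
Δ = (-3.3839, 0.1378), so (s, t)₂ = (-2.4624, -0.2540).

(-2.4624, -0.2540)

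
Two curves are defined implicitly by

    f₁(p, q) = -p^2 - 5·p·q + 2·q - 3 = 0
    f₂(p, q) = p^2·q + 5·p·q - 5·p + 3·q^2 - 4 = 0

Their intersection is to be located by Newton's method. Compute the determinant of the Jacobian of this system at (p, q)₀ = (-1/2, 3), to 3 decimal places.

J = [[-2·p - 5·q, -5·p + 2], [2·p·q + 5·q - 5, p^2 + 5·p + 6·q]].
At the point, J = [[-14.000, 4.500], [7.000, 15.750]].
det J = -252.000.

-252.000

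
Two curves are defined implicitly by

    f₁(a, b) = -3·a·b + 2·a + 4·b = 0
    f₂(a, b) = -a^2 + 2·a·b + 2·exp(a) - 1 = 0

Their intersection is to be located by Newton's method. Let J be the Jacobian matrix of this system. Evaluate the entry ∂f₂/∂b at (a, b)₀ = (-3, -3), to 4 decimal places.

-6.0000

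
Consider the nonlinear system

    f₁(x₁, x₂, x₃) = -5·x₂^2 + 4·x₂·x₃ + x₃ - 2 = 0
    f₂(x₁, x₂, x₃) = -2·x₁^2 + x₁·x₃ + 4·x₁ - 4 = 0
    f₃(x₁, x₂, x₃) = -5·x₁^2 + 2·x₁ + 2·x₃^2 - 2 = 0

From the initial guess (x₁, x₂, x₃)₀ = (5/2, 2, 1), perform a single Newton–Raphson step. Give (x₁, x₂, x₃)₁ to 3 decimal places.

At (5/2, 2, 1): F = (-13.000, -4.000, -26.250).
Jacobian J = [[0, -10·x₂ + 4·x₃, 4·x₂ + 1], [-4·x₁ + x₃ + 4, 0, x₁], [-10·x₁ + 2, 0, 4·x₃]].
At the point, J = [[0.000, -16.000, 9.000], [-5.000, 0.000, 2.500], [-23.000, 0.000, 4.000]] (det J = 600.000).
Solving J·Δ = −F gives Δ = (-1.323, -1.401, -1.047).
Then the next iterate is (x₁, x₂, x₃)₁ = (1.177, 0.599, -0.047).

(1.177, 0.599, -0.047)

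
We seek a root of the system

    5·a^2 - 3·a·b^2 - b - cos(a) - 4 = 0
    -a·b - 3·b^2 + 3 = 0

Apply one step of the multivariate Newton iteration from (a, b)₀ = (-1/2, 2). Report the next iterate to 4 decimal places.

At (-1/2, 2): F = (0.372417, -8.0000).
Jacobian J = [[10·a - 3·b^2 + sin(a), -6·a·b - 1], [-b, -a - 6·b]].
At the point, J = [[-17.479426, 5.0000], [-2.0000, -11.5000]] (det J = 211.013394).
Solving J·Δ = −F gives Δ = (-0.1693, -0.6662).
Then the next iterate is (a, b)₁ = (-0.6693, 1.3338).

(-0.6693, 1.3338)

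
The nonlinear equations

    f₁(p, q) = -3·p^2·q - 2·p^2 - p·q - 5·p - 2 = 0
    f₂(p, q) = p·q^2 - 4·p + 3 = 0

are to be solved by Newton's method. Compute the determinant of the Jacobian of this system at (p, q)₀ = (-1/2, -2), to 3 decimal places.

-14.000

J = [[-6·p·q - 4·p - q - 5, -3·p^2 - p], [q^2 - 4, 2·p·q]].
At the point, J = [[-7.000, -0.250], [0.000, 2.000]].
det J = -14.000.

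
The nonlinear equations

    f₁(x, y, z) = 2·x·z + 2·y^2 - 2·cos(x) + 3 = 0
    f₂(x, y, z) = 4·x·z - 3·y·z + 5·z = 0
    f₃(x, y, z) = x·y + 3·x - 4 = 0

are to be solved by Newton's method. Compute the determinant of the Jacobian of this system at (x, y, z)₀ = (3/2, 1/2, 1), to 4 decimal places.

J = [[2·z + 2·sin(x), 4·y, 2·x], [4·z, -3·z, 4·x - 3·y + 5], [y + 3, x, 0]].
At the point, J = [[3.994990, 2.0000, 3.0000], [4.0000, -3.0000, 9.5000], [3.5000, 1.5000, 0.0000]].
det J = 59.0714.

59.0714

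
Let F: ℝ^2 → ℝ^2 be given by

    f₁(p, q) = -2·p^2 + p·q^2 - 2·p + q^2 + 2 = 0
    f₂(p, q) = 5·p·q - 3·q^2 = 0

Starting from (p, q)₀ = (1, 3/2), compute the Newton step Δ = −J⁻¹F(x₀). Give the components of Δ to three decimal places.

At (1, 3/2): F = (2.500, 0.750).
Jacobian J = [[-4·p + q^2 - 2, 2·p·q + 2·q], [5·q, 5·p - 6·q]].
At the point, J = [[-3.750, 6.000], [7.500, -4.000]] (det J = -30.000).
Solving J·Δ = −F gives Δ = (-0.483, -0.719).

(-0.483, -0.719)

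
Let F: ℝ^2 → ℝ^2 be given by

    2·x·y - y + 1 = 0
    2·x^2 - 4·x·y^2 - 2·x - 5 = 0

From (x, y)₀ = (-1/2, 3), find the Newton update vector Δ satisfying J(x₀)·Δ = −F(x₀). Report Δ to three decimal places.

(-3.875, -14.125)

At (-1/2, 3): F = (-5.000, 14.500).
Jacobian J = [[2·y, 2·x - 1], [4·x - 4·y^2 - 2, -8·x·y]].
At the point, J = [[6.000, -2.000], [-40.000, 12.000]] (det J = -8.000).
Solving J·Δ = −F gives Δ = (-3.875, -14.125).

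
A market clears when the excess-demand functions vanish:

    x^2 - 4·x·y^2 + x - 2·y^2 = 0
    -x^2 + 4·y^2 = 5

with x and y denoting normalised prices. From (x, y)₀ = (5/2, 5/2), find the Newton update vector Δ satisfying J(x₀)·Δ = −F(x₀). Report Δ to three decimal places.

(-0.735, -0.871)

At (5/2, 5/2): F = (-66.250, 13.750).
Jacobian J = [[2·x - 4·y^2 + 1, -8·x·y - 4·y], [-2·x, 8·y]].
At the point, J = [[-19.000, -60.000], [-5.000, 20.000]] (det J = -680.000).
Solving J·Δ = −F gives Δ = (-0.735, -0.871).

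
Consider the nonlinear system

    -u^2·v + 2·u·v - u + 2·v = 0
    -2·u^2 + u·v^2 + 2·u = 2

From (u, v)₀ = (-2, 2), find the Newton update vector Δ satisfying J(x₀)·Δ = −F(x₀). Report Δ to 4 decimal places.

At (-2, 2): F = (-10.0000, -22.0000).
Jacobian J = [[-2·u·v + 2·v - 1, -u^2 + 2·u + 2], [-4·u + v^2 + 2, 2·u·v]].
At the point, J = [[11.0000, -6.0000], [14.0000, -8.0000]] (det J = -4.0000).
Solving J·Δ = −F gives Δ = (-13.0000, -25.5000).

(-13.0000, -25.5000)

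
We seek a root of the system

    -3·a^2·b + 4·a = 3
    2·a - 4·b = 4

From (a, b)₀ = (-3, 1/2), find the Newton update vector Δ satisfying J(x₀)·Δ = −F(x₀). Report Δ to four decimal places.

(105.0000, 49.5000)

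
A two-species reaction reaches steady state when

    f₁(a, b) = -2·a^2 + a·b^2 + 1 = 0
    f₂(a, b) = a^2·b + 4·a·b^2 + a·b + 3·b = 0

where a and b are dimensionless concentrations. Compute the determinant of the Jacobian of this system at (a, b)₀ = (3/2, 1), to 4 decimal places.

-117.7500

J = [[-4·a + b^2, 2·a·b], [2·a·b + 4·b^2 + b, a^2 + 8·a·b + a + 3]].
At the point, J = [[-5.0000, 3.0000], [8.0000, 18.7500]].
det J = -117.7500.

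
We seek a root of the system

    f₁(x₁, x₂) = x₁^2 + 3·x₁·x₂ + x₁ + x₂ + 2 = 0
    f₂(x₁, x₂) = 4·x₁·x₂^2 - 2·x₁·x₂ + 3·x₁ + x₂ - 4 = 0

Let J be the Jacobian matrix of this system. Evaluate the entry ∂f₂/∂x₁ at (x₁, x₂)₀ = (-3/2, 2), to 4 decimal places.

∂f₂/∂x₁ = 4·x₂^2 - 2·x₂ + 3.
At (-3/2, 2) this is 15.0000.

15.0000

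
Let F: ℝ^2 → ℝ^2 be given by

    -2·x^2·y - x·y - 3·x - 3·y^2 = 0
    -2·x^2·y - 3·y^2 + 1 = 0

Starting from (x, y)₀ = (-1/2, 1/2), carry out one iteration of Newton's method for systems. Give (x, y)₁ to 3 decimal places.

(-0.277, 0.564)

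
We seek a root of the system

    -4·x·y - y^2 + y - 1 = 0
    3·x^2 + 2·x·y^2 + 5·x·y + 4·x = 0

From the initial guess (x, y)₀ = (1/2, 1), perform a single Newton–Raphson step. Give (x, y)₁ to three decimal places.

(0.281, 0.292)

At (1/2, 1): F = (-3.000, 6.250).
Jacobian J = [[-4·y, -4·x - 2·y + 1], [6·x + 2·y^2 + 5·y + 4, 4·x·y + 5·x]].
At the point, J = [[-4.000, -3.000], [14.000, 4.500]] (det J = 24.000).
Solving J·Δ = −F gives Δ = (-0.219, -0.708).
Then the next iterate is (x, y)₁ = (0.281, 0.292).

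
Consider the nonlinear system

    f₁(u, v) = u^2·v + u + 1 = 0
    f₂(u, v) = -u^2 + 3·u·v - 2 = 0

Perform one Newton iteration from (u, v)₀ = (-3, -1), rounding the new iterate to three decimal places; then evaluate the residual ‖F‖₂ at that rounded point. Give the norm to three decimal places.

3.104

At (-3, -1): F = (-11.000, -2.000).
Jacobian J = [[2·u·v + 1, u^2], [-2·u + 3·v, 3·u]].
At the point, J = [[7.000, 9.000], [3.000, -9.000]] (det J = -90.000).
Solving J·Δ = −F gives Δ = (1.300, 0.211).
Then the next iterate is (u, v)₁ = (-1.700, -0.789).
Re-evaluating at (-1.700, -0.789): F = (-2.98021, -0.86610), so ‖F‖₂ = 3.104.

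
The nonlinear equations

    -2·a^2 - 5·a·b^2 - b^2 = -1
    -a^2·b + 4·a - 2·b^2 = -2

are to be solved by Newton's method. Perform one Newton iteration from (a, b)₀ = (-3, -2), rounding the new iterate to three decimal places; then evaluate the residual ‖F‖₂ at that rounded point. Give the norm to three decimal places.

6.146

At (-3, -2): F = (39.000, 0.000).
Jacobian J = [[-4·a - 5·b^2, -10·a·b - 2·b], [-2·a·b + 4, -a^2 - 4·b]].
At the point, J = [[-8.000, -56.000], [-8.000, -1.000]] (det J = -440.000).
Solving J·Δ = −F gives Δ = (-0.089, 0.709).
Then the next iterate is (a, b)₁ = (-3.089, -1.291).
Re-evaluating at (-3.089, -1.291): F = (5.99137, -1.37074), so ‖F‖₂ = 6.146.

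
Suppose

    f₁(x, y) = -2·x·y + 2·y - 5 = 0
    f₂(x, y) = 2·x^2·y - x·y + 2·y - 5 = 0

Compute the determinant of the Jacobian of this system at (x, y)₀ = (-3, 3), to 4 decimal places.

174.0000

J = [[-2·y, -2·x + 2], [4·x·y - y, 2·x^2 - x + 2]].
At the point, J = [[-6.0000, 8.0000], [-39.0000, 23.0000]].
det J = 174.0000.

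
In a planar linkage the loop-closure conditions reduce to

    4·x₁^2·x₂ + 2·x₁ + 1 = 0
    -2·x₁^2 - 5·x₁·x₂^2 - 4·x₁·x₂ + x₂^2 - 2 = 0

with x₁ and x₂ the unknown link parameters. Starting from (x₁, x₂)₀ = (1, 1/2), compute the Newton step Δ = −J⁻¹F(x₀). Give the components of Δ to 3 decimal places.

At (1, 1/2): F = (5.000, -7.000).
Jacobian J = [[8·x₁·x₂ + 2, 4·x₁^2], [-4·x₁ - 5·x₂^2 - 4·x₂, -10·x₁·x₂ - 4·x₁ + 2·x₂]].
At the point, J = [[6.000, 4.000], [-7.250, -8.000]] (det J = -19.000).
Solving J·Δ = −F gives Δ = (-0.632, -0.303).

(-0.632, -0.303)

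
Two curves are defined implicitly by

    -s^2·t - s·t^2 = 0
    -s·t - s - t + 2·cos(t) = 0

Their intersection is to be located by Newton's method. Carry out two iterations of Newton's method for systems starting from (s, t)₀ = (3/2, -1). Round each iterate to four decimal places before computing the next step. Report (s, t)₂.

(0.1242, 0.9741)

At (3/2, -1): F = (0.7500, 2.080605).
Jacobian J = [[-2·s·t - t^2, -s^2 - 2·s·t], [-t - 1, -s - 2·sin(t) - 1]].
At the point, J = [[2.0000, 0.7500], [0.0000, -0.817058]] (det J = -1.634116).
Solving J·Δ = −F gives Δ = (-1.3299, 2.5465).
Then the next iterate is (s, t)₁ = (0.1701, 1.5465).
Round to (0.1701, 1.5465) and repeat: F = (-0.451568, -1.931072), J = [[-2.917782, -0.555053], [-2.5465, -3.169510]].
Δ = (-0.0459, -0.5724), so (s, t)₂ = (0.1242, 0.9741).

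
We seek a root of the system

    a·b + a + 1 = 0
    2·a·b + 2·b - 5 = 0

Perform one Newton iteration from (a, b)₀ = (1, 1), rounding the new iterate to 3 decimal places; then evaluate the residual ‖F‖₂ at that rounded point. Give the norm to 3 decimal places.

At (1, 1): F = (3.000, -1.000).
Jacobian J = [[b + 1, a], [2·b, 2·a + 2]].
At the point, J = [[2.000, 1.000], [2.000, 4.000]] (det J = 6.000).
Solving J·Δ = −F gives Δ = (-2.167, 1.333).
Then the next iterate is (a, b)₁ = (-1.167, 2.333).
Re-evaluating at (-1.167, 2.333): F = (-2.88961, -5.77922), so ‖F‖₂ = 6.461.

6.461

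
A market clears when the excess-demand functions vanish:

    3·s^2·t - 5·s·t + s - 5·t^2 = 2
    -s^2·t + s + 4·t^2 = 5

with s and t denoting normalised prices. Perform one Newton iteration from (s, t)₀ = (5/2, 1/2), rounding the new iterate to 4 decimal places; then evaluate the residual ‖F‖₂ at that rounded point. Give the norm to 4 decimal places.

At (5/2, 1/2): F = (2.3750, -4.6250).
Jacobian J = [[6·s·t - 5·t + 1, 3·s^2 - 5·s - 10·t], [-2·s·t + 1, -s^2 + 8·t]].
At the point, J = [[6.0000, 1.2500], [-1.5000, -2.2500]] (det J = -11.6250).
Solving J·Δ = −F gives Δ = (0.0376, -2.0806).
Then the next iterate is (s, t)₁ = (2.5376, -1.5806).
Re-evaluating at (2.5376, -1.5806): F = (-22.433641, 17.708923), so ‖F‖₂ = 28.5810.

28.5810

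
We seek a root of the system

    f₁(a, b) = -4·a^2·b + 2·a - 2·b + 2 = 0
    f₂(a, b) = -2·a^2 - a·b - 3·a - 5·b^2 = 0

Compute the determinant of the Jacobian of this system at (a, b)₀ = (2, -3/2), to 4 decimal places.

J = [[-8·a·b + 2, -4·a^2 - 2], [-4·a - b - 3, -a - 10·b]].
At the point, J = [[26.0000, -18.0000], [-9.5000, 13.0000]].
det J = 167.0000.

167.0000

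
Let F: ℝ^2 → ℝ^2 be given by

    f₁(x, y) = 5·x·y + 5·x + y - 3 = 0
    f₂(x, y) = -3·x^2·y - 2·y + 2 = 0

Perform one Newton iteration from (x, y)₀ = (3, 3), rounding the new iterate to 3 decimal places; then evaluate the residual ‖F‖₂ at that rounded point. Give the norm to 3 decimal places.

148.149

At (3, 3): F = (60.000, -85.000).
Jacobian J = [[5·y + 5, 5·x + 1], [-6·x·y, -3·x^2 - 2]].
At the point, J = [[20.000, 16.000], [-54.000, -29.000]] (det J = 284.000).
Solving J·Δ = −F gives Δ = (1.338, -5.423).
Then the next iterate is (x, y)₁ = (4.338, -2.423).
Re-evaluating at (4.338, -2.423): F = (-36.28787, 143.63582), so ‖F‖₂ = 148.149.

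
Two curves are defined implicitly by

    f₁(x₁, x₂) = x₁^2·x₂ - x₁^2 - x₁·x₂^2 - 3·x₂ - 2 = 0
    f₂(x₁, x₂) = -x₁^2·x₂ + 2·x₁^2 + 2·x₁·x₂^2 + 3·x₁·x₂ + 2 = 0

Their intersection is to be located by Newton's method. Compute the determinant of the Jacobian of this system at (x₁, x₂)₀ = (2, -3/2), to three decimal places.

24.500

J = [[2·x₁·x₂ - 2·x₁ - x₂^2, x₁^2 - 2·x₁·x₂ - 3], [-2·x₁·x₂ + 4·x₁ + 2·x₂^2 + 3·x₂, -x₁^2 + 4·x₁·x₂ + 3·x₁]].
At the point, J = [[-12.250, 7.000], [14.000, -10.000]].
det J = 24.500.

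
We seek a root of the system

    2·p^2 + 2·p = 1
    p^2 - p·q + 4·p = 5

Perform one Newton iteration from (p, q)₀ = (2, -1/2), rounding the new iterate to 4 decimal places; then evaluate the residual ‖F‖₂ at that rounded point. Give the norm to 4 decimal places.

2.4647

At (2, -1/2): F = (11.0000, 8.0000).
Jacobian J = [[4·p + 2, 0], [2·p - q + 4, -p]].
At the point, J = [[10.0000, 0.0000], [8.5000, -2.0000]] (det J = -20.0000).
Solving J·Δ = −F gives Δ = (-1.1000, -0.6750).
Then the next iterate is (p, q)₁ = (0.9000, -1.1750).
Re-evaluating at (0.9000, -1.1750): F = (2.4200, 0.4675), so ‖F‖₂ = 2.4647.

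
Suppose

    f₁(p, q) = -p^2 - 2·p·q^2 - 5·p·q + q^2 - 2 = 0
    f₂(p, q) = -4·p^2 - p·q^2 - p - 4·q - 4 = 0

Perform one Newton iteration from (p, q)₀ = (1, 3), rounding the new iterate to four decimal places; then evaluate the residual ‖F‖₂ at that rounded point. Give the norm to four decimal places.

11.0380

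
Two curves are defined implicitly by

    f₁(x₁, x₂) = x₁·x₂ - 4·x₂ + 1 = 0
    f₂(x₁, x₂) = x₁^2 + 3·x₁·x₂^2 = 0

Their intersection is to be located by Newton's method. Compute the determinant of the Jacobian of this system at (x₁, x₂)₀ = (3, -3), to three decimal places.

195.000

J = [[x₂, x₁ - 4], [2·x₁ + 3·x₂^2, 6·x₁·x₂]].
At the point, J = [[-3.000, -1.000], [33.000, -54.000]].
det J = 195.000.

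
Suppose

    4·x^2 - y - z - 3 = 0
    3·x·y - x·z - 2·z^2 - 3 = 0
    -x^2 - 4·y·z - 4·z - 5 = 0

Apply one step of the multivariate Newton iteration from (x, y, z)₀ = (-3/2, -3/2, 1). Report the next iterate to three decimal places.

(-1.005, -1.940, 2.003)

At (-3/2, -3/2, 1): F = (6.500, 3.250, -5.250).
Jacobian J = [[8·x, -1, -1], [3·y - z, 3·x, -x - 4·z], [-2·x, -4·z, -4·y - 4]].
At the point, J = [[-12.000, -1.000, -1.000], [-5.500, -4.500, -2.500], [3.000, -4.000, 2.000]] (det J = 189.000).
Solving J·Δ = −F gives Δ = (0.495, -0.440, 1.003).
Then the next iterate is (x, y, z)₁ = (-1.005, -1.940, 2.003).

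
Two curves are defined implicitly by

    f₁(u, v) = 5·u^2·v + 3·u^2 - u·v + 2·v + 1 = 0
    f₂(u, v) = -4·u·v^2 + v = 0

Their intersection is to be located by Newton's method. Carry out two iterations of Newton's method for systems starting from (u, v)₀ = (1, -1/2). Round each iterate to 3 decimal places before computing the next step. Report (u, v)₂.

At (1, -1/2): F = (1.000, -1.500).
Jacobian J = [[10·u·v + 6·u - v, 5·u^2 - u + 2], [-4·v^2, -8·u·v + 1]].
At the point, J = [[1.500, 6.000], [-1.000, 5.000]] (det J = 13.500).
Solving J·Δ = −F gives Δ = (-1.037, 0.093).
Then the next iterate is (u, v)₁ = (-0.037, -0.407).
Round to (-0.037, -0.407) and repeat: F = (0.17226, -0.38248), J = [[0.33559, 2.04385], [-0.66260, 0.87953]].
Δ = (-0.566, 0.009), so (u, v)₂ = (-0.603, -0.398).

(-0.603, -0.398)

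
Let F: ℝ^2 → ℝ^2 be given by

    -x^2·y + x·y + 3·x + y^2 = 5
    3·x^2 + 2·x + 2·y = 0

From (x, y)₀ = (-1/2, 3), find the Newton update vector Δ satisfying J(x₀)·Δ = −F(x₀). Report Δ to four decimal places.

At (-1/2, 3): F = (0.2500, 5.7500).
Jacobian J = [[-2·x·y + y + 3, -x^2 + x + 2·y], [6·x + 2, 2]].
At the point, J = [[9.0000, 5.2500], [-1.0000, 2.0000]] (det J = 23.2500).
Solving J·Δ = −F gives Δ = (1.2769, -2.2366).

(1.2769, -2.2366)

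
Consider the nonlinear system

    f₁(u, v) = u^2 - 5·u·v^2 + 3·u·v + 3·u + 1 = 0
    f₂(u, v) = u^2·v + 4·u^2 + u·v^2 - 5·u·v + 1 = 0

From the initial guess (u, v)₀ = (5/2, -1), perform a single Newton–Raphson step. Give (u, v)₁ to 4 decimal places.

(0.9318, -0.8385)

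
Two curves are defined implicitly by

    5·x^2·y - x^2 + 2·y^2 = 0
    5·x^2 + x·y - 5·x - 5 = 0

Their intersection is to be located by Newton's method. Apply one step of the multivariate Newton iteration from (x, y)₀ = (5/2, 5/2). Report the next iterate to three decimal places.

(1.717, 1.546)

At (5/2, 5/2): F = (84.375, 20.000).
Jacobian J = [[10·x·y - 2·x, 5·x^2 + 4·y], [10·x + y - 5, x]].
At the point, J = [[57.500, 41.250], [22.500, 2.500]] (det J = -784.375).
Solving J·Δ = −F gives Δ = (-0.783, -0.954).
Then the next iterate is (x, y)₁ = (1.717, 1.546).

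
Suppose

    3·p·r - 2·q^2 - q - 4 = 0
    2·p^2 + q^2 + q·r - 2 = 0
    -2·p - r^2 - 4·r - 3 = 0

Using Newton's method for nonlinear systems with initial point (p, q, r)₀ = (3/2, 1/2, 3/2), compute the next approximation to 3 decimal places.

(1.933, -1.507, -0.659)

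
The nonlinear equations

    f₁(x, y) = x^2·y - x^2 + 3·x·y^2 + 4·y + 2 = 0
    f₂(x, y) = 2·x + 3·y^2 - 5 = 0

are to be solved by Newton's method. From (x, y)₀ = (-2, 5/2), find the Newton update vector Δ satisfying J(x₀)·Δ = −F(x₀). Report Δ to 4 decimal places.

At (-2, 5/2): F = (-19.5000, 9.7500).
Jacobian J = [[2·x·y - 2·x + 3·y^2, x^2 + 6·x·y + 4], [2, 6·y]].
At the point, J = [[12.7500, -22.0000], [2.0000, 15.0000]] (det J = 235.2500).
Solving J·Δ = −F gives Δ = (0.3316, -0.6942).

(0.3316, -0.6942)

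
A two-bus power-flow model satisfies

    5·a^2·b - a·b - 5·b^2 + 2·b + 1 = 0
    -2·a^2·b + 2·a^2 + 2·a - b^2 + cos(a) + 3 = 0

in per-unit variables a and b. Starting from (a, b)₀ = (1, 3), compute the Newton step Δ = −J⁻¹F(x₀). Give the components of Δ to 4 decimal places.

At (1, 3): F = (-26.0000, -7.459698).
Jacobian J = [[10·a·b - b, 5·a^2 - a - 10·b + 2], [-4·a·b + 4·a - sin(a) + 2, -2·a^2 - 2·b]].
At the point, J = [[27.0000, -24.0000], [-6.841471, -8.0000]] (det J = -380.195304).
Solving J·Δ = −F gives Δ = (0.0762, -0.9976).

(0.0762, -0.9976)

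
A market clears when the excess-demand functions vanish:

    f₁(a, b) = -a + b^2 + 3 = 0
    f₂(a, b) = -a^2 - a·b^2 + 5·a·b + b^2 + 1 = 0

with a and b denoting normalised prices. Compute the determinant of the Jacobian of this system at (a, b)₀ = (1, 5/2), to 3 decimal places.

-26.250

J = [[-1, 2·b], [-2·a - b^2 + 5·b, -2·a·b + 5·a + 2·b]].
At the point, J = [[-1.000, 5.000], [4.250, 5.000]].
det J = -26.250.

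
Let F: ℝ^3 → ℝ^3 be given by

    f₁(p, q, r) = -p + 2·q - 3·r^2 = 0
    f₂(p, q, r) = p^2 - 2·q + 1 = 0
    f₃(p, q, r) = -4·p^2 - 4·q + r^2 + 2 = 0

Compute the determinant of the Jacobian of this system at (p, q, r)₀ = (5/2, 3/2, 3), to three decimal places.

1032.000

J = [[-1, 2, -6·r], [2·p, -2, 0], [-8·p, -4, 2·r]].
At the point, J = [[-1.000, 2.000, -18.000], [5.000, -2.000, 0.000], [-20.000, -4.000, 6.000]].
det J = 1032.000.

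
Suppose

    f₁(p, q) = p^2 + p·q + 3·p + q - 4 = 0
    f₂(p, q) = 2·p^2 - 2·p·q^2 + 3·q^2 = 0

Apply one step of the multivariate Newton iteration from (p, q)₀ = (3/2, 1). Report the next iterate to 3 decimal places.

(0.375, 2.050)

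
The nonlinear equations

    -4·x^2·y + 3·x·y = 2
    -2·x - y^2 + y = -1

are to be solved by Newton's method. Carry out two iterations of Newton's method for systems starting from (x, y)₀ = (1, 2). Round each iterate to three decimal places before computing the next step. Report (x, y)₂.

At (1, 2): F = (-4.000, -3.000).
Jacobian J = [[-8·x·y + 3·y, -4·x^2 + 3·x], [-2, -2·y + 1]].
At the point, J = [[-10.000, -1.000], [-2.000, -3.000]] (det J = 28.000).
Solving J·Δ = −F gives Δ = (-0.321, -0.786).
Then the next iterate is (x, y)₁ = (0.679, 1.214).
Round to (0.679, 1.214) and repeat: F = (-1.76590, -0.61780), J = [[-2.95245, 0.19284], [-2.000, -1.428]].
Δ = (-0.574, 0.371), so (x, y)₂ = (0.105, 1.585).

(0.105, 1.585)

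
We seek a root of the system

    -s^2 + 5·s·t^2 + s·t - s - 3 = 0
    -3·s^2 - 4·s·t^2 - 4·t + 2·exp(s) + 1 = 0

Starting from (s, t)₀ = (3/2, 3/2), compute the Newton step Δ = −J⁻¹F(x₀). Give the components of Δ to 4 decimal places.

(-4.8660, 1.2585)

At (3/2, 3/2): F = (12.3750, -16.286622).
Jacobian J = [[-2·s + 5·t^2 + t - 1, 10·s·t + s], [-6·s - 4·t^2 + 2·exp(s), -8·s·t - 4]].
At the point, J = [[8.7500, 24.0000], [-9.036622, -22.0000]] (det J = 24.378925).
Solving J·Δ = −F gives Δ = (-4.8660, 1.2585).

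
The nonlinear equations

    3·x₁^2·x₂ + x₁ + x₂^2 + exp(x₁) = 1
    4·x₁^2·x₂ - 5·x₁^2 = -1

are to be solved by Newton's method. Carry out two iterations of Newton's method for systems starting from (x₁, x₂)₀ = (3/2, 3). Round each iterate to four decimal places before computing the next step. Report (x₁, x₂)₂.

(-1.8955, 4.5995)

At (3/2, 3): F = (34.231689, 16.7500).
Jacobian J = [[6·x₁·x₂ + exp(x₁) + 1, 3·x₁^2 + 2·x₂], [8·x₁·x₂ - 10·x₁, 4·x₁^2]].
At the point, J = [[32.481689, 12.7500], [21.0000, 9.0000]] (det J = 24.585202).
Solving J·Δ = −F gives Δ = (-3.8447, 7.1099).
Then the next iterate is (x₁, x₂)₁ = (-2.3447, 10.1099).
Round to (-2.3447, 10.1099) and repeat: F = (265.702361, 195.833386), J = [[-141.132219, 36.712654], [-166.190460, 21.990472]].
Δ = (0.4492, -5.5104), so (x₁, x₂)₂ = (-1.8955, 4.5995).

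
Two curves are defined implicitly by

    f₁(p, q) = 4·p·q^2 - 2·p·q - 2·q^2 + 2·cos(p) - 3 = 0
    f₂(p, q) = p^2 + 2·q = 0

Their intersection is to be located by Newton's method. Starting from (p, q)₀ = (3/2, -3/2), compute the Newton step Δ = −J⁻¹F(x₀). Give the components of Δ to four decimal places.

At (3/2, -3/2): F = (10.641474, -0.7500).
Jacobian J = [[4·q^2 - 2·q - 2·sin(p), 8·p·q - 2·p - 4·q], [2·p, 2]].
At the point, J = [[10.005010, -15.0000], [3.0000, 2.0000]] (det J = 65.010020).
Solving J·Δ = −F gives Δ = (-0.1543, 0.6065).

(-0.1543, 0.6065)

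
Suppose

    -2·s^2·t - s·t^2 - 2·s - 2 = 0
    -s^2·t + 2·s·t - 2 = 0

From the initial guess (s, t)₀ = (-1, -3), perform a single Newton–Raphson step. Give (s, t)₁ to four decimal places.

At (-1, -3): F = (15.0000, 7.0000).
Jacobian J = [[-4·s·t - t^2 - 2, -2·s^2 - 2·s·t], [-2·s·t + 2·t, -s^2 + 2·s]].
At the point, J = [[-23.0000, -8.0000], [-12.0000, -3.0000]] (det J = -27.0000).
Solving J·Δ = −F gives Δ = (0.4074, 0.7037).
Then the next iterate is (s, t)₁ = (-0.5926, -2.2963).

(-0.5926, -2.2963)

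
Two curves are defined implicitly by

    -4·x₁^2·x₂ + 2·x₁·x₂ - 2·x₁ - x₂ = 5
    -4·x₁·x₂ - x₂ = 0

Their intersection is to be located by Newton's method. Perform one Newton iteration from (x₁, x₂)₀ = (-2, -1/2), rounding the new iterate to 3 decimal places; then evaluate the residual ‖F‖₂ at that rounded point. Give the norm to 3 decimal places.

At (-2, -1/2): F = (9.500, -3.500).
Jacobian J = [[-8·x₁·x₂ + 2·x₂ - 2, -4·x₁^2 + 2·x₁ - 1], [-4·x₂, -4·x₁ - 1]].
At the point, J = [[-11.000, -21.000], [2.000, 7.000]] (det J = -35.000).
Solving J·Δ = −F gives Δ = (-0.200, 0.557).
Then the next iterate is (x₁, x₂)₁ = (-2.200, 0.057).
Re-evaluating at (-2.200, 0.057): F = (-2.01132, 0.44460), so ‖F‖₂ = 2.060.

2.060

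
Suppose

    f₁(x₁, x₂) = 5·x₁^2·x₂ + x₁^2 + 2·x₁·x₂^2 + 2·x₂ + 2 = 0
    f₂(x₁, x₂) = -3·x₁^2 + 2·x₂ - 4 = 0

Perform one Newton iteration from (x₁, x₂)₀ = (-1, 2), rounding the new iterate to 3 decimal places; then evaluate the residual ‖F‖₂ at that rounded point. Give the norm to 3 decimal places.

4.616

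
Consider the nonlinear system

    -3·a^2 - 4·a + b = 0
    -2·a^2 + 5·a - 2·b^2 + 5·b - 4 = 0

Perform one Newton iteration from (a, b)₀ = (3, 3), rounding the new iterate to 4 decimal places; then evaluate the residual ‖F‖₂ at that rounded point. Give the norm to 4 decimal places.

9.5927

At (3, 3): F = (-36.0000, -10.0000).
Jacobian J = [[-6·a - 4, 1], [-4·a + 5, -4·b + 5]].
At the point, J = [[-22.0000, 1.0000], [-7.0000, -7.0000]] (det J = 161.0000).
Solving J·Δ = −F gives Δ = (-1.6273, 0.1988).
Then the next iterate is (a, b)₁ = (1.3727, 3.1988).
Re-evaluating at (1.3727, 3.1988): F = (-7.944916, -5.375753), so ‖F‖₂ = 9.5927.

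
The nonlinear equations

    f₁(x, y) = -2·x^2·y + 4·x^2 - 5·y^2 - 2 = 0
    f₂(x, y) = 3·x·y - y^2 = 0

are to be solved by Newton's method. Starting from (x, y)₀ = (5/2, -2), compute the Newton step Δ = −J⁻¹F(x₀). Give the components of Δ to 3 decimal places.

(-0.920, 1.172)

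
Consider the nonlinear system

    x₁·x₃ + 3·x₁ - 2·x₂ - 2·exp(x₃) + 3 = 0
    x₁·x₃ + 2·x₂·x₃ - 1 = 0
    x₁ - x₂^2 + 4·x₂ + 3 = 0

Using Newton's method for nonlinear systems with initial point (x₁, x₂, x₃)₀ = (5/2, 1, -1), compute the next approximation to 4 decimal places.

At (5/2, 1, -1): F = (5.264241, -5.5000, 8.5000).
Jacobian J = [[x₃ + 3, -2, x₁ - 2·exp(x₃)], [x₃, 2·x₃, x₁ + 2·x₂], [1, -2·x₂ + 4, 0]].
At the point, J = [[2.0000, -2.0000, 1.764241], [-1.0000, -2.0000, 4.5000], [1.0000, 2.0000, 0.0000]] (det J = -27.0000).
Solving J·Δ = −F gives Δ = (-4.1960, -2.1520, -0.6667).
Then the next iterate is (x₁, x₂, x₃)₁ = (-1.6960, -1.1520, -1.6667).

(-1.6960, -1.1520, -1.6667)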